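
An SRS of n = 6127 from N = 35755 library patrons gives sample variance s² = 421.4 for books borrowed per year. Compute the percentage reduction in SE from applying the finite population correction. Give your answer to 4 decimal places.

f = n/N = 6127/35755 = 0.17136065.
SE_no-fpc = √(s²/n) = 0.26225473; SE_fpc = √((1−f)s²/n) = 0.23872951.
Ratio = √(1−f) = 0.91029630. Reduction = 100·(1 − 0.91029630) = 8.9704%.

8.9704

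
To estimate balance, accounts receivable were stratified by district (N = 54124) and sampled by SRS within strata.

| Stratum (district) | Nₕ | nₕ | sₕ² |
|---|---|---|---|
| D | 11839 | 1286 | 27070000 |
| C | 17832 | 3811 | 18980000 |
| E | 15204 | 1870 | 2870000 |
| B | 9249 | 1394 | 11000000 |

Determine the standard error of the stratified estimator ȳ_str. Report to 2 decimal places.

40.31

Var(ȳ_str) = Σₕ Wₕ²(1 − fₕ)sₕ²/nₕ with Wₕ = Nₕ/N, N = 54124.
D: Wₕ = 0.21873845; term = 0.21873845²·(1 − 0.10862404)·27070000/1286 = 897.75633.
C: Wₕ = 0.32946567; term = 0.32946567²·(1 − 0.21371691)·18980000/3811 = 425.06616.
E: Wₕ = 0.28091050; term = 0.28091050²·(1 − 0.12299395)·2870000/1870 = 106.21328.
B: Wₕ = 0.17088537; term = 0.17088537²·(1 − 0.15071900)·11000000/1394 = 195.70013.
Sum = 1624.7359.
SE = √(1624.7359) = 40.31.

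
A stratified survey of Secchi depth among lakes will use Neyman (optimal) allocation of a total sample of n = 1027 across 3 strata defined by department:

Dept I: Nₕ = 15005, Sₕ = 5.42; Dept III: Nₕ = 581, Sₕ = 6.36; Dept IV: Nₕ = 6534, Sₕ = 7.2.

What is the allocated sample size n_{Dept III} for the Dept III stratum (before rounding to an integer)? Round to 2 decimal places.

Neyman allocation: nₕ = n·NₕSₕ / Σⱼ NⱼSⱼ.
Σ NⱼSⱼ = 15005·5.42 + 581·6.36 + 6534·7.2 = 132067.06.
n_{Dept III} = 1027·581·6.36 / 132067.06 = 28.73.

28.73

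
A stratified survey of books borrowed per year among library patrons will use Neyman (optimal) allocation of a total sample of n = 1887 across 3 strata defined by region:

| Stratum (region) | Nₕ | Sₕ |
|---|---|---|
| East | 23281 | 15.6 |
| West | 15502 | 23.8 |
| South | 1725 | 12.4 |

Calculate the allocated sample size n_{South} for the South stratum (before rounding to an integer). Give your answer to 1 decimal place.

53.6

Neyman allocation: nₕ = n·NₕSₕ / Σⱼ NⱼSⱼ.
Σ NⱼSⱼ = 23281·15.6 + 15502·23.8 + 1725·12.4 = 753521.2.
n_{South} = 1887·1725·12.4 / 753521.2 = 53.6.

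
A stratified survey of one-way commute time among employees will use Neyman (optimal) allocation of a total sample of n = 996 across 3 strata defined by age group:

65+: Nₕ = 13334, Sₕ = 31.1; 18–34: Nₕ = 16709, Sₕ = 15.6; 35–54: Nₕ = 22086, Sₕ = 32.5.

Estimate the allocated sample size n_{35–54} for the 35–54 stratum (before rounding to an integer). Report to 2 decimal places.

Neyman allocation: nₕ = n·NₕSₕ / Σⱼ NⱼSⱼ.
Σ NⱼSⱼ = 13334·31.1 + 16709·15.6 + 22086·32.5 = 1.3931428 × 10^6.
n_{35–54} = 996·22086·32.5 / (1.3931428 × 10^6) = 513.17.

513.17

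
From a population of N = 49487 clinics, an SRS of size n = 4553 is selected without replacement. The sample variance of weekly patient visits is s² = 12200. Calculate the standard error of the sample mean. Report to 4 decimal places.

1.5598

Under SRS without replacement, Var(ȳ) = (1 − f)·s²/n with f = n/N = 4553/49487 = 0.09200396.
Var(ȳ) = (1 − 0.09200396)·12200/4553 = 0.90799604·2.6795519 = 2.4330226.
SE(ȳ) = √(2.4330226) = 1.5598.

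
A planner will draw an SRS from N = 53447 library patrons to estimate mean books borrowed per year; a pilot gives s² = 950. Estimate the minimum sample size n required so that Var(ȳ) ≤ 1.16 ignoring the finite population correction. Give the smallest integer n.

819

Without fpc, n₀ = s²/D = 950/1.16 = 818.9655.
Rounding up, n = 819.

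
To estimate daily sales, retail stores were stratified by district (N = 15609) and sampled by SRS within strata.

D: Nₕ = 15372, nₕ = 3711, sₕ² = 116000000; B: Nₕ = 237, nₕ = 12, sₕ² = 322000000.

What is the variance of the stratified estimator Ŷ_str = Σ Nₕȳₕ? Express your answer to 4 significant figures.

Var(Ŷ_str) = Σₕ Nₕ²(1 − fₕ)sₕ²/nₕ.
D: 15372²·(1 − 3711/15372)·116000000/3711 = 5.6031623 × 10^12.
B: 237²·(1 − 12/237)·322000000/12 = 1.4308875 × 10^12.
Sum = 7.0340498 × 10^12.

7.034 × 10^12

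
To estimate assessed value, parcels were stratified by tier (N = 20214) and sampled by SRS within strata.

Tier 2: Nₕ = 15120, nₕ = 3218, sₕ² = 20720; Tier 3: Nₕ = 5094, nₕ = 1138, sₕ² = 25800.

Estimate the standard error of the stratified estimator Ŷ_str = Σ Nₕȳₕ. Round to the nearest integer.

Var(Ŷ_str) = Σₕ Nₕ²(1 − fₕ)sₕ²/nₕ.
Tier 2: 15120²·(1 − 3218/15120)·20720/3218 = 1.1587118 × 10^9.
Tier 3: 5094²·(1 − 1138/5094)·25800/1138 = 4.5687003 × 10^8.
Sum = 1.6155818 × 10^9.
SE = √(1.6155818 × 10^9) = 40194.

40194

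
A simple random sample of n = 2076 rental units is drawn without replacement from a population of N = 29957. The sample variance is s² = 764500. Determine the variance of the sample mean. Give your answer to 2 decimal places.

342.74

Under SRS without replacement, Var(ȳ) = (1 − f)·s²/n with f = n/N = 2076/29957 = 0.06929933.
Var(ȳ) = (1 − 0.06929933)·764500/2076 = 0.93070067·368.25626 = 342.73635.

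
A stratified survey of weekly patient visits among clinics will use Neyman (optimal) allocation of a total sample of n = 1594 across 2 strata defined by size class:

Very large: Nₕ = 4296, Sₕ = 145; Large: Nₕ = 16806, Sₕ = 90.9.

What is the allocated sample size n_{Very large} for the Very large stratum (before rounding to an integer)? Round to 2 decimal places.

461.70

Neyman allocation: nₕ = n·NₕSₕ / Σⱼ NⱼSⱼ.
Σ NⱼSⱼ = 4296·145 + 16806·90.9 = 2.1505854 × 10^6.
n_{Very large} = 1594·4296·145 / (2.1505854 × 10^6) = 461.70.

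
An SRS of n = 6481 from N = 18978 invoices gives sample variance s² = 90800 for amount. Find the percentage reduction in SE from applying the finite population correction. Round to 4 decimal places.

f = n/N = 6481/18978 = 0.34150069.
SE_no-fpc = √(s²/n) = 3.743018; SE_fpc = √((1−f)s²/n) = 3.0373831.
Ratio = √(1−f) = 0.81147971. Reduction = 100·(1 − 0.81147971) = 18.8520%.

18.8520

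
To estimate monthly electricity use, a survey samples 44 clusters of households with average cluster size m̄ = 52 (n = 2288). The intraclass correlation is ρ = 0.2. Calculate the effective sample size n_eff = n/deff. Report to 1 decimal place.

deff = 1 + (52 − 1)·0.2 = 1 + 10.2 = 11.2.
n_eff = 2288 / 11.2 = 204.3.

204.3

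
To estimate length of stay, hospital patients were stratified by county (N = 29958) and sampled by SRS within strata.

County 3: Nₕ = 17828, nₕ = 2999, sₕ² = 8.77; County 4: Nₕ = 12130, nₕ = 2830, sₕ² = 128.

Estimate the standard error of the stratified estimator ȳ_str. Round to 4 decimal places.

Var(ȳ_str) = Σₕ Wₕ²(1 − fₕ)sₕ²/nₕ with Wₕ = Nₕ/N, N = 29958.
County 3: Wₕ = 0.59509981; term = 0.59509981²·(1 − 0.16821853)·8.77/2999 = 8.6141412 × 10^-4.
County 4: Wₕ = 0.40490019; term = 0.40490019²·(1 − 0.23330585)·128/2830 = 0.0056851464.
Sum = 0.0065465605.
SE = √(0.0065465605) = 0.0809.

0.0809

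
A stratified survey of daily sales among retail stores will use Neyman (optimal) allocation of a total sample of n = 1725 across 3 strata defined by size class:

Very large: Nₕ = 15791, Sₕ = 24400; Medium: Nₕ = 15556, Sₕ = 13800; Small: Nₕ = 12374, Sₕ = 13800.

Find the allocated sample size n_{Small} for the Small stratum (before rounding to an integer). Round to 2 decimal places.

Neyman allocation: nₕ = n·NₕSₕ / Σⱼ NⱼSⱼ.
Σ NⱼSⱼ = 15791·24400 + 15556·13800 + 12374·13800 = 7.707344 × 10^8.
n_{Small} = 1725·12374·13800 / (7.707344 × 10^8) = 382.18.

382.18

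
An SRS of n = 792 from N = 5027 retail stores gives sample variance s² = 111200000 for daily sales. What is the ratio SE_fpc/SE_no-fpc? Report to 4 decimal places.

f = n/N = 792/5027 = 0.15754923.
SE_no-fpc = √(s²/n) = 374.70527; SE_fpc = √((1−f)s²/n) = 343.92367.
Ratio = √(1−f) = 0.91785117.

0.9179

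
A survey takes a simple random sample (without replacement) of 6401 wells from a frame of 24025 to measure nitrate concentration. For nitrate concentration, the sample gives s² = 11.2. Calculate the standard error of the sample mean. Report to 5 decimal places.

0.03583

Under SRS without replacement, Var(ȳ) = (1 − f)·s²/n with f = n/N = 6401/24025 = 0.26643080.
Var(ȳ) = (1 − 0.26643080)·11.2/6401 = 0.73356920·0.0017497266 = 0.0012835455.
SE(ȳ) = √(0.0012835455) = 0.03583.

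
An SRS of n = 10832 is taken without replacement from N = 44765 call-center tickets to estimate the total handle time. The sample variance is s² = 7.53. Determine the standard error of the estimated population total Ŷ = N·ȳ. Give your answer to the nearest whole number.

1028

Var(Ŷ) = N²·Var(ȳ) = N²·(1 − n/N)·s²/n.
f = 10832/44765 = 0.24197476; Var(ȳ) = 0.75802524·7.53/10832 = 5.2695071 × 10^-4.
Var(Ŷ) = 44765² · (5.2695071 × 10^-4) = 1.0559593 × 10^6.
SE(Ŷ) = √(1.0559593 × 10^6) = 1028.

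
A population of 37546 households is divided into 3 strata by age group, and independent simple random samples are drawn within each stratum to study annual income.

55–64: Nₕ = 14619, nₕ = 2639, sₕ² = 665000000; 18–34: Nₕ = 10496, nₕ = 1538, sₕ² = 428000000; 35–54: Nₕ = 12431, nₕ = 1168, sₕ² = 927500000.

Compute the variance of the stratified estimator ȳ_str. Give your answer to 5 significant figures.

128740

Var(ȳ_str) = Σₕ Wₕ²(1 − fₕ)sₕ²/nₕ with Wₕ = Nₕ/N, N = 37546.
55–64: Wₕ = 0.38936238; term = 0.38936238²·(1 − 0.18051850)·665000000/2639 = 31306.13.
18–34: Wₕ = 0.27955042; term = 0.27955042²·(1 − 0.14653201)·428000000/1538 = 18560.726.
35–54: Wₕ = 0.33108720; term = 0.33108720²·(1 − 0.09395865)·927500000/1168 = 78868.553.
Sum = 128735.41.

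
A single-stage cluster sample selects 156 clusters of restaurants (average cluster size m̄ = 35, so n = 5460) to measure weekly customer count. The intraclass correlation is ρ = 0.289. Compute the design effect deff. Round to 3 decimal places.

deff = 1 + (35 − 1)·0.289 = 1 + 9.826 = 10.826.

10.826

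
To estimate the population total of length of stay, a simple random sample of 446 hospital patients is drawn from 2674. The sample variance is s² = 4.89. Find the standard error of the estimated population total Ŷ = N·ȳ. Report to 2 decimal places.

255.58

Var(Ŷ) = N²·Var(ȳ) = N²·(1 − n/N)·s²/n.
f = 446/2674 = 0.16679132; Var(ȳ) = 0.83320868·4.89/446 = 0.0091354045.
Var(Ŷ) = 2674² · 0.0091354045 = 65320.664.
SE(Ŷ) = √(65320.664) = 255.58.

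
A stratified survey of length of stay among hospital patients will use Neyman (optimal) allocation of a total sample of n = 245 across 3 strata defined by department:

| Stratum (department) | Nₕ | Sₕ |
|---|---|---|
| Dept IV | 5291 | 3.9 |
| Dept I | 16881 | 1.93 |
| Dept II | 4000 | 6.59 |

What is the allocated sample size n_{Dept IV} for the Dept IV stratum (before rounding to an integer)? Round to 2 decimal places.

63.53

Neyman allocation: nₕ = n·NₕSₕ / Σⱼ NⱼSⱼ.
Σ NⱼSⱼ = 5291·3.9 + 16881·1.93 + 4000·6.59 = 79575.23.
n_{Dept IV} = 245·5291·3.9 / 79575.23 = 63.53.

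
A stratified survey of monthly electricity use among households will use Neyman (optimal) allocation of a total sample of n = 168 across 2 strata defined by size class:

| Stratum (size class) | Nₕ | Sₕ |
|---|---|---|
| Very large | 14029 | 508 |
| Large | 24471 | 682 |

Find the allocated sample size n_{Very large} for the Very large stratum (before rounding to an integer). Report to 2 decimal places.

Neyman allocation: nₕ = n·NₕSₕ / Σⱼ NⱼSⱼ.
Σ NⱼSⱼ = 14029·508 + 24471·682 = 2.3815954 × 10^7.
n_{Very large} = 168·14029·508 / (2.3815954 × 10^7) = 50.27.

50.27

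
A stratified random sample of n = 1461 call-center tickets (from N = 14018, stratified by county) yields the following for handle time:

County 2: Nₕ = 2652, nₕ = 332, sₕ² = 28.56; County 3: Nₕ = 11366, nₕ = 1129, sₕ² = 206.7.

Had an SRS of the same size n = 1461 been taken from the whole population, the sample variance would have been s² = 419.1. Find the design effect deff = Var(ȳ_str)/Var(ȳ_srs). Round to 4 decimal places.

Var(ȳ_str) = Σ Wₕ²(1−fₕ)sₕ²/nₕ with Wₕ = Nₕ/14018:
  County 2: (2652/14018)²·(1−332/2652)·28.56/332 = 0.0026934537
  County 3: (11366/14018)²·(1−1129/11366)·206.7/1129 = 0.10840636
  → Var(ȳ_str) = 0.11109981.
Var(ȳ_srs) = (1 − 1461/14018)·419.1/1461 = 0.25696104.
deff = 0.11109981 / 0.25696104 = 0.4324.

0.4324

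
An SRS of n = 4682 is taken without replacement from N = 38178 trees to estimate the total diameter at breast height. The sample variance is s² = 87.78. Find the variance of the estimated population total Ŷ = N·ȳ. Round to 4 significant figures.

Var(Ŷ) = N²·Var(ȳ) = N²·(1 − n/N)·s²/n.
f = 4682/38178 = 0.12263607; Var(ȳ) = 0.87736393·87.78/4682 = 0.016449168.
Var(Ŷ) = 38178² · 0.016449168 = 2.3975644 × 10^7.

2.398 × 10^7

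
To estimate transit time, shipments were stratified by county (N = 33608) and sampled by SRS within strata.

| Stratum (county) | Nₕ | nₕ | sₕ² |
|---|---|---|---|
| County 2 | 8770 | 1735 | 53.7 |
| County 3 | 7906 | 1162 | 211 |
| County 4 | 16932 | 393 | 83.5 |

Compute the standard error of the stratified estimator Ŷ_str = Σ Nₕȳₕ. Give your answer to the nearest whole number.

Var(Ŷ_str) = Σₕ Nₕ²(1 − fₕ)sₕ²/nₕ.
County 2: 8770²·(1 − 1735/8770)·53.7/1735 = 1.9095828 × 10^6.
County 3: 7906²·(1 − 1162/7906)·211/1162 = 9.6816794 × 10^6.
County 4: 16932²·(1 − 393/16932)·83.5/393 = 5.9499242 × 10^7.
Sum = 7.1090504 × 10^7.
SE = √(7.1090504 × 10^7) = 8432.

8432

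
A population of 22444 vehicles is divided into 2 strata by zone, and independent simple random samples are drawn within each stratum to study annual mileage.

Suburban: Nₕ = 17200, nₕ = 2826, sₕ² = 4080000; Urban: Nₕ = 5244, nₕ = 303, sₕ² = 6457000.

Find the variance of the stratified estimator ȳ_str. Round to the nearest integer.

1805

Var(ȳ_str) = Σₕ Wₕ²(1 − fₕ)sₕ²/nₕ with Wₕ = Nₕ/N, N = 22444.
Suburban: Wₕ = 0.76635181; term = 0.76635181²·(1 − 0.16430233)·4080000/2826 = 708.58764.
Urban: Wₕ = 0.23364819; term = 0.23364819²·(1 − 0.05778032)·6457000/303 = 1096.1379.
Sum = 1804.7255.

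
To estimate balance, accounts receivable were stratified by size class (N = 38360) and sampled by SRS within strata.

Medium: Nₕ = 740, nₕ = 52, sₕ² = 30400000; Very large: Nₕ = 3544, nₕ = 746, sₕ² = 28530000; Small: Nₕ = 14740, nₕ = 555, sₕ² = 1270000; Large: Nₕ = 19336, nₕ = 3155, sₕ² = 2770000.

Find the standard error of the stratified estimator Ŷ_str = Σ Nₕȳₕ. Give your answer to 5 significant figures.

Var(Ŷ_str) = Σₕ Nₕ²(1 − fₕ)sₕ²/nₕ.
Medium: 740²·(1 − 52/740)·30400000/52 = 2.9763938 × 10^11.
Very large: 3544²·(1 − 746/3544)·28530000/746 = 3.7923147 × 10^11.
Small: 14740²·(1 − 555/14740)·1270000/555 = 4.784511 × 10^11.
Large: 19336²·(1 − 3155/19336)·2770000/3155 = 2.7469604 × 10^11.
Sum = 1.430018 × 10^12.
SE = √(1.430018 × 10^12) = 1.1958 × 10^6.

1.1958 × 10^6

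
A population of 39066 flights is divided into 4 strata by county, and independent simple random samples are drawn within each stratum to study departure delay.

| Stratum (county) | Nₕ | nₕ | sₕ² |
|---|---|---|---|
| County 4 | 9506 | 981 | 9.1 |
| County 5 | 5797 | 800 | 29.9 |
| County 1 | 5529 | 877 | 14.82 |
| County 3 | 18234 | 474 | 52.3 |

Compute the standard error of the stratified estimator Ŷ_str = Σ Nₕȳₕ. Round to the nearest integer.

Var(Ŷ_str) = Σₕ Nₕ²(1 − fₕ)sₕ²/nₕ.
County 4: 9506²·(1 − 981/9506)·9.1/981 = 751734.67.
County 5: 5797²·(1 − 800/5797)·29.9/800 = 1.0826644 × 10^6.
County 1: 5529²·(1 − 877/5529)·14.82/877 = 434645.22.
County 3: 18234²·(1 − 474/18234)·52.3/474 = 3.5731254 × 10^7.
Sum = 3.8000298 × 10^7.
SE = √(3.8000298 × 10^7) = 6164.

6164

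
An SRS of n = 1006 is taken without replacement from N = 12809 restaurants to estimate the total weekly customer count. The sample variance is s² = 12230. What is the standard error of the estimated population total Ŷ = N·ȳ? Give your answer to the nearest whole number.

42871

Var(Ŷ) = N²·Var(ȳ) = N²·(1 − n/N)·s²/n.
f = 1006/12809 = 0.07853853; Var(ȳ) = 0.92146147·12230/1006 = 11.20226.
Var(Ŷ) = 12809² · 11.20226 = 1.8379602 × 10^9.
SE(Ŷ) = √(1.8379602 × 10^9) = 42871.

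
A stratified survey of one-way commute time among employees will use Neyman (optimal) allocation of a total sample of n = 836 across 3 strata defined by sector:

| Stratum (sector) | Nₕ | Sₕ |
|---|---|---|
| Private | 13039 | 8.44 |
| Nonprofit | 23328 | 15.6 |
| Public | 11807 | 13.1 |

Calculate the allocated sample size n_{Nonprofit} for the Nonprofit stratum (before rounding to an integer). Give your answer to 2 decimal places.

Neyman allocation: nₕ = n·NₕSₕ / Σⱼ NⱼSⱼ.
Σ NⱼSⱼ = 13039·8.44 + 23328·15.6 + 11807·13.1 = 628637.66.
n_{Nonprofit} = 836·23328·15.6 / 628637.66 = 483.96.

483.96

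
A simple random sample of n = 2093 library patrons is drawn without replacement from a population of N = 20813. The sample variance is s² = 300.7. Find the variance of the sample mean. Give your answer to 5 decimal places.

0.12922

Under SRS without replacement, Var(ȳ) = (1 − f)·s²/n with f = n/N = 2093/20813 = 0.10056215.
Var(ȳ) = (1 − 0.10056215)·300.7/2093 = 0.89943785·0.14366937 = 0.12922167.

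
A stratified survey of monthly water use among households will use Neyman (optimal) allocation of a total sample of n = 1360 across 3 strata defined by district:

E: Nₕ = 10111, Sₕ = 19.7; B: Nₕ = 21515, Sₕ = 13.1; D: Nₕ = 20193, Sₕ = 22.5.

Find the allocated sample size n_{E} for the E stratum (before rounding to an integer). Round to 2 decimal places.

Neyman allocation: nₕ = n·NₕSₕ / Σⱼ NⱼSⱼ.
Σ NⱼSⱼ = 10111·19.7 + 21515·13.1 + 20193·22.5 = 935375.7.
n_{E} = 1360·10111·19.7 / 935375.7 = 289.61.

289.61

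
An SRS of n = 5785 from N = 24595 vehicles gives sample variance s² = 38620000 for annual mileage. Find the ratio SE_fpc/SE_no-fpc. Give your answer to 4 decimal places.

f = n/N = 5785/24595 = 0.23521041.
SE_no-fpc = √(s²/n) = 81.706095; SE_fpc = √((1−f)s²/n) = 71.453818.
Ratio = √(1−f) = 0.87452249.

0.8745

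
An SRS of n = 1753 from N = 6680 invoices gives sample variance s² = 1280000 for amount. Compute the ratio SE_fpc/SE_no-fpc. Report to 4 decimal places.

0.8588

f = n/N = 1753/6680 = 0.26242515.
SE_no-fpc = √(s²/n) = 27.021785; SE_fpc = √((1−f)s²/n) = 23.206897.
Ratio = √(1−f) = 0.85882178.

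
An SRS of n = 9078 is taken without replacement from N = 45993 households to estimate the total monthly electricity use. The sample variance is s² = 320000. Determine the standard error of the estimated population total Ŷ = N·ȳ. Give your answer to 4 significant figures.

244600

Var(Ŷ) = N²·Var(ȳ) = N²·(1 − n/N)·s²/n.
f = 9078/45993 = 0.19737786; Var(ȳ) = 0.80262214·320000/9078 = 28.292475.
Var(Ŷ) = 45993² · 28.292475 = 5.9848658 × 10^10.
SE(Ŷ) = √(5.9848658 × 10^10) = 244600.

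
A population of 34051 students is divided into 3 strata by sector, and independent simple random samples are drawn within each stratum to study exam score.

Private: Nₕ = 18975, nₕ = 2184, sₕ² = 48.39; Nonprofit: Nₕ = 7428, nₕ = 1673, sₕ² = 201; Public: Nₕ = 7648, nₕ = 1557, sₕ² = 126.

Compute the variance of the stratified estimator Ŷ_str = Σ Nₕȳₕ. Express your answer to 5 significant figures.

1.5965 × 10^7

Var(Ŷ_str) = Σₕ Nₕ²(1 − fₕ)sₕ²/nₕ.
Private: 18975²·(1 − 2184/18975)·48.39/2184 = 7.0592951 × 10^6.
Nonprofit: 7428²·(1 − 1673/7428)·201/1673 = 5.1359092 × 10^6.
Public: 7648²·(1 − 1557/7648)·126/1557 = 3.7698009 × 10^6.
Sum = 1.5965005 × 10^7.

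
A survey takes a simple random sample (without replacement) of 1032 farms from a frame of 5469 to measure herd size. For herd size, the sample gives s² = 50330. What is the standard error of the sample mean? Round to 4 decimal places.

6.2902

Under SRS without replacement, Var(ȳ) = (1 − f)·s²/n with f = n/N = 1032/5469 = 0.18869995.
Var(ȳ) = (1 − 0.18869995)·50330/1032 = 0.81130005·48.76938 = 39.566601.
SE(ȳ) = √(39.566601) = 6.2902.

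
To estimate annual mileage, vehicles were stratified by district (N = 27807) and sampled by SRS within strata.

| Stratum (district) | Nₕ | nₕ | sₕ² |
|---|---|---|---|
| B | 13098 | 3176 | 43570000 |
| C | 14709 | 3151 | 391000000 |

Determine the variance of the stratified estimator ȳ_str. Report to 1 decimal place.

Var(ȳ_str) = Σₕ Wₕ²(1 − fₕ)sₕ²/nₕ with Wₕ = Nₕ/N, N = 27807.
B: Wₕ = 0.47103247; term = 0.47103247²·(1 − 0.24247977)·43570000/3176 = 2305.7011.
C: Wₕ = 0.52896753; term = 0.52896753²·(1 − 0.21422258)·391000000/3151 = 27282.61.
Sum = 29588.311.

29588.3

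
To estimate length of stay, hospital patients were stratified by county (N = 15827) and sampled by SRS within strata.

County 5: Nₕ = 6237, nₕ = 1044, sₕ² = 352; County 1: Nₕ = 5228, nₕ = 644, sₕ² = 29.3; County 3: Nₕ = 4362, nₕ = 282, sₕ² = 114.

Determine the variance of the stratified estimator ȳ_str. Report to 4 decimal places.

Var(ȳ_str) = Σₕ Wₕ²(1 − fₕ)sₕ²/nₕ with Wₕ = Nₕ/N, N = 15827.
County 5: Wₕ = 0.39407342; term = 0.39407342²·(1 − 0.16738817)·352/1044 = 0.043595235.
County 1: Wₕ = 0.33032160; term = 0.33032160²·(1 − 0.12318286)·29.3/644 = 0.0043527601.
County 3: Wₕ = 0.27560498; term = 0.27560498²·(1 − 0.06464924)·114/282 = 0.028721318.
Sum = 0.076669313.

0.0767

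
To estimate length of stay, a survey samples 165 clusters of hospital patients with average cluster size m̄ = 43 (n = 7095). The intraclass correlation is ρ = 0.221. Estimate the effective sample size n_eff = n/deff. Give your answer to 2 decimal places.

690.04

deff = 1 + (43 − 1)·0.221 = 1 + 9.282 = 10.282.
n_eff = 7095 / 10.282 = 690.04.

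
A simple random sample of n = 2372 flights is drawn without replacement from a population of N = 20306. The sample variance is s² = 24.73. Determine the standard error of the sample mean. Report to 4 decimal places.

Under SRS without replacement, Var(ȳ) = (1 − f)·s²/n with f = n/N = 2372/20306 = 0.11681276.
Var(ȳ) = (1 − 0.11681276)·24.73/2372 = 0.88318724·0.010425801 = 0.0092079344.
SE(ȳ) = √(0.0092079344) = 0.0960.

0.0960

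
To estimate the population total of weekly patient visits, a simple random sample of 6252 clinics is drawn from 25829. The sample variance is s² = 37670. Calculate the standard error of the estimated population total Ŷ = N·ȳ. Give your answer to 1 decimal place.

55197.0

Var(Ŷ) = N²·Var(ȳ) = N²·(1 − n/N)·s²/n.
f = 6252/25829 = 0.24205351; Var(ȳ) = 0.75794649·37670/6252 = 4.5668337.
Var(Ŷ) = 25829² · 4.5668337 = 3.0467048 × 10^9.
SE(Ŷ) = √(3.0467048 × 10^9) = 55197.0.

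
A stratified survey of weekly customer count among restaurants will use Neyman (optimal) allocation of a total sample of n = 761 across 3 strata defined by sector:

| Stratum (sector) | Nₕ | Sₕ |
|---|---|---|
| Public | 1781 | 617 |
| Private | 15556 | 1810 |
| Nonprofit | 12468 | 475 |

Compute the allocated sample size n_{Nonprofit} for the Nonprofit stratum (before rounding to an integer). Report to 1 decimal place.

128.1

Neyman allocation: nₕ = n·NₕSₕ / Σⱼ NⱼSⱼ.
Σ NⱼSⱼ = 1781·617 + 15556·1810 + 12468·475 = 3.5177537 × 10^7.
n_{Nonprofit} = 761·12468·475 / (3.5177537 × 10^7) = 128.1.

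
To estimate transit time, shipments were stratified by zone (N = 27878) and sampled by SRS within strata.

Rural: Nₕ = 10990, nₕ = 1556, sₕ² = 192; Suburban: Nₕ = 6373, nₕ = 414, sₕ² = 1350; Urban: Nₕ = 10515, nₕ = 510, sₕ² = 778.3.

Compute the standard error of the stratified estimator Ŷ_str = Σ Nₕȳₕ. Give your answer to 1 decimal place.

Var(Ŷ_str) = Σₕ Nₕ²(1 − fₕ)sₕ²/nₕ.
Rural: 10990²·(1 − 1556/10990)·192/1556 = 1.2793377 × 10^7.
Suburban: 6373²·(1 − 414/6373)·1350/414 = 1.2383709 × 10^8.
Urban: 10515²·(1 − 510/10515)·778.3/510 = 1.6054738 × 10^8.
Sum = 2.9717785 × 10^8.
SE = √(2.9717785 × 10^8) = 17238.8.

17238.8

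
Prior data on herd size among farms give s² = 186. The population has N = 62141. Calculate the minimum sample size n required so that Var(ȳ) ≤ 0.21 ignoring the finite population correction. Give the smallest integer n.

Without fpc, n₀ = s²/D = 186/0.21 = 885.7143.
Rounding up, n = 886.

886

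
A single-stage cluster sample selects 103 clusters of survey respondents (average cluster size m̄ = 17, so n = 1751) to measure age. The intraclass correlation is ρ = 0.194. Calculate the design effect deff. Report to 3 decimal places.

deff = 1 + (17 − 1)·0.194 = 1 + 3.104 = 4.104.

4.104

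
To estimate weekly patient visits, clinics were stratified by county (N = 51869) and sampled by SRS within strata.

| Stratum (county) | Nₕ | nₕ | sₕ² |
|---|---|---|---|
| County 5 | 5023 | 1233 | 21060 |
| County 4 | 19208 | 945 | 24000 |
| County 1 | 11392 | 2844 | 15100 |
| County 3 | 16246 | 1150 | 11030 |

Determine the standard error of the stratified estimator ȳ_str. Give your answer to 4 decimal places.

Var(ȳ_str) = Σₕ Wₕ²(1 − fₕ)sₕ²/nₕ with Wₕ = Nₕ/N, N = 51869.
County 5: Wₕ = 0.09684012; term = 0.09684012²·(1 − 0.24547083)·21060/1233 = 0.12085982.
County 4: Wₕ = 0.37031753; term = 0.37031753²·(1 − 0.04919825)·24000/945 = 3.3114481.
County 1: Wₕ = 0.21963022; term = 0.21963022²·(1 − 0.24964888)·15100/2844 = 0.19217465.
County 3: Wₕ = 0.31321213; term = 0.31321213²·(1 − 0.07078666)·11030/1150 = 0.87431969.
Sum = 4.4988023.
SE = √(4.4988023) = 2.1210.

2.1210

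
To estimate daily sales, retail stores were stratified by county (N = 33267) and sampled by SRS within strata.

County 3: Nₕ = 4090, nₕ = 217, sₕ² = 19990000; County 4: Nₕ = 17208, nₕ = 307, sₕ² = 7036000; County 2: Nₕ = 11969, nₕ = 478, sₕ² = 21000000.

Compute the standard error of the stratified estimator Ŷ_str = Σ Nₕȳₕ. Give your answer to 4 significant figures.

Var(Ŷ_str) = Σₕ Nₕ²(1 − fₕ)sₕ²/nₕ.
County 3: 4090²·(1 − 217/4090)·19990000/217 = 1.4592304 × 10^12.
County 4: 17208²·(1 − 307/17208)·7036000/307 = 6.665462 × 10^12.
County 2: 11969²·(1 − 478/11969)·21000000/478 = 6.0423669 × 10^12.
Sum = 1.4167059 × 10^13.
SE = √(1.4167059 × 10^13) = 3.764 × 10^6.

3.764 × 10^6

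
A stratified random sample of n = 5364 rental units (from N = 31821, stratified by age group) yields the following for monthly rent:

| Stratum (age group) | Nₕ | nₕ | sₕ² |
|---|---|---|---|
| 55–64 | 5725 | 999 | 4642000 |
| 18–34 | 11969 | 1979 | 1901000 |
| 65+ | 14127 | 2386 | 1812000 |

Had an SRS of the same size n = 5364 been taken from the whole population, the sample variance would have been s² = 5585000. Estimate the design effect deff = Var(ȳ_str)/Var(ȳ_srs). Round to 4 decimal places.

Var(ȳ_str) = Σ Wₕ²(1−fₕ)sₕ²/nₕ with Wₕ = Nₕ/31821:
  55–64: (5725/31821)²·(1−999/5725)·4642000/999 = 124.15986
  18–34: (11969/31821)²·(1−1979/11969)·1901000/1979 = 113.43107
  65+: (14127/31821)²·(1−2386/14127)·1812000/2386 = 124.3985
  → Var(ȳ_str) = 361.98943.
Var(ȳ_srs) = (1 − 5364/31821)·5585000/5364 = 865.68757.
deff = 361.98943 / 865.68757 = 0.4182.

0.4182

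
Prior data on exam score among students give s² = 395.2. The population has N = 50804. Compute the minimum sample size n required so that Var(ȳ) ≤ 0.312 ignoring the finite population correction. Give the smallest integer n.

1267

Without fpc, n₀ = s²/D = 395.2/0.312 = 1266.6667.
Rounding up, n = 1267.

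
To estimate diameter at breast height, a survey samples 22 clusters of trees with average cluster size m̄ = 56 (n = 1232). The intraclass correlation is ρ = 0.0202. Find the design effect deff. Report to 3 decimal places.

deff = 1 + (56 − 1)·0.0202 = 1 + 1.111 = 2.111.

2.111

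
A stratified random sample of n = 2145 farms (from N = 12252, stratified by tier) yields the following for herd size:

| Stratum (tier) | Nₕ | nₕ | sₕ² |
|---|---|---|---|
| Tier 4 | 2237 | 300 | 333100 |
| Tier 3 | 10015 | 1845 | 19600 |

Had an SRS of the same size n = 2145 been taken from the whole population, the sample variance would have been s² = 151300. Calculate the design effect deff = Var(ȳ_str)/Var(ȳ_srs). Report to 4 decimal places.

0.6503

Var(ȳ_str) = Σ Wₕ²(1−fₕ)sₕ²/nₕ with Wₕ = Nₕ/12252:
  Tier 4: (2237/12252)²·(1−300/2237)·333100/300 = 32.050515
  Tier 3: (10015/12252)²·(1−1845/10015)·19600/1845 = 5.7905356
  → Var(ȳ_str) = 37.841051.
Var(ȳ_srs) = (1 − 2145/12252)·151300/2145 = 58.187126.
deff = 37.841051 / 58.187126 = 0.6503.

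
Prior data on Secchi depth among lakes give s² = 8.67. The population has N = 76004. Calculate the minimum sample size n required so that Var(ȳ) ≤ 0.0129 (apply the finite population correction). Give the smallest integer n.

667

Without fpc, n₀ = s²/D = 8.67/0.0129 = 672.0930.
With fpc, (1 − n/N)·s²/n ≤ D requires n ≥ n₀/(1 + n₀/N) = 672.0930/(1 + 672.0930/76004) = 666.2019.
Rounding up, n = 667.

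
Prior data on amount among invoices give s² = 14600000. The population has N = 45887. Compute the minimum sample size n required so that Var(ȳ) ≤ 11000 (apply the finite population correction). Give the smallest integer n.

Without fpc, n₀ = s²/D = 14600000/11000 = 1327.2727.
With fpc, (1 − n/N)·s²/n ≤ D requires n ≥ n₀/(1 + n₀/N) = 1327.2727/(1 + 1327.2727/45887) = 1289.9608.
Rounding up, n = 1290.

1290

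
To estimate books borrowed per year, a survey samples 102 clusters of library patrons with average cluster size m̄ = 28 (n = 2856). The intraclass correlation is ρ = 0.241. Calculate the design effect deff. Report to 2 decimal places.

deff = 1 + (28 − 1)·0.241 = 1 + 6.507 = 7.507.

7.51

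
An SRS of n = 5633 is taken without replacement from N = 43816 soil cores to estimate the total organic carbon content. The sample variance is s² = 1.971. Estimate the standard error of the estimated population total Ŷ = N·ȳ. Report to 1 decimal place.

Var(Ŷ) = N²·Var(ȳ) = N²·(1 − n/N)·s²/n.
f = 5633/43816 = 0.12856034; Var(ȳ) = 0.87143966·1.971/5633 = 3.0491879 × 10^-4.
Var(Ŷ) = 43816² · (3.0491879 × 10^-4) = 585395.86.
SE(Ŷ) = √(585395.86) = 765.1.

765.1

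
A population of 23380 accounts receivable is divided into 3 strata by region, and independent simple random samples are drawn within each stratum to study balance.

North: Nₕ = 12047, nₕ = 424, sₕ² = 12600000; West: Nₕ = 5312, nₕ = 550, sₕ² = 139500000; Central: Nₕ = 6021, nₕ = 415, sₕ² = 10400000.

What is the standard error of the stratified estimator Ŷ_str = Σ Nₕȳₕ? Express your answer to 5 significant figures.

3.3798 × 10^6

Var(Ŷ_str) = Σₕ Nₕ²(1 − fₕ)sₕ²/nₕ.
North: 12047²·(1 − 424/12047)·12600000/424 = 4.1610395 × 10^12.
West: 5312²·(1 − 550/5312)·139500000/550 = 6.4159205 × 10^12.
Central: 6021²·(1 − 415/6021)·10400000/415 = 8.4587651 × 10^11.
Sum = 1.1422837 × 10^13.
SE = √(1.1422837 × 10^13) = 3.3798 × 10^6.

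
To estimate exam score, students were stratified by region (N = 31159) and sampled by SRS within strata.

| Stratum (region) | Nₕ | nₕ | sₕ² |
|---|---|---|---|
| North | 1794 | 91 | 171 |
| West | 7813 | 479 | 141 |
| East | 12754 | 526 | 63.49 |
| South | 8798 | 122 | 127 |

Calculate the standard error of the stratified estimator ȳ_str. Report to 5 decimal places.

Var(ȳ_str) = Σₕ Wₕ²(1 − fₕ)sₕ²/nₕ with Wₕ = Nₕ/N, N = 31159.
North: Wₕ = 0.05757566; term = 0.05757566²·(1 − 0.05072464)·171/91 = 0.0059132301.
West: Wₕ = 0.25074617; term = 0.25074617²·(1 − 0.06130808)·141/479 = 0.017373019.
East: Wₕ = 0.40931994; term = 0.40931994²·(1 − 0.04124196)·63.49/526 = 0.019388955.
South: Wₕ = 0.28235823; term = 0.28235823²·(1 − 0.01386679)·127/122 = 0.081842779.
Sum = 0.12451798.
SE = √(0.12451798) = 0.35287.

0.35287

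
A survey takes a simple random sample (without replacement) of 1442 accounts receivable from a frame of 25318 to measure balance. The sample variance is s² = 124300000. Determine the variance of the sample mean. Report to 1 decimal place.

81290.2

Under SRS without replacement, Var(ȳ) = (1 − f)·s²/n with f = n/N = 1442/25318 = 0.05695553.
Var(ȳ) = (1 − 0.05695553)·124300000/1442 = 0.94304447·86199.723 = 81290.172.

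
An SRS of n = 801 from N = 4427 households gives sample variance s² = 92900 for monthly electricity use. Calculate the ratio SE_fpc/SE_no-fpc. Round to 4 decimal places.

f = n/N = 801/4427 = 0.18093517.
SE_no-fpc = √(s²/n) = 10.769402; SE_fpc = √((1−f)s²/n) = 9.746546.
Ratio = √(1−f) = 0.90502200.

0.9050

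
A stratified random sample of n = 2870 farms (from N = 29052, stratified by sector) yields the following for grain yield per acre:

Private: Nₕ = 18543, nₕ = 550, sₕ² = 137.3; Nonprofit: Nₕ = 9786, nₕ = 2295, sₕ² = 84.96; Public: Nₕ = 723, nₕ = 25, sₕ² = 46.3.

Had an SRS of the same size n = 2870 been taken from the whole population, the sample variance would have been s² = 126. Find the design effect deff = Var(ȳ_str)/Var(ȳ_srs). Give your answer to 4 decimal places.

2.6034

Var(ȳ_str) = Σ Wₕ²(1−fₕ)sₕ²/nₕ with Wₕ = Nₕ/29052:
  Private: (18543/29052)²·(1−550/18543)·137.3/550 = 0.098682321
  Nonprofit: (9786/29052)²·(1−2295/9786)·84.96/2295 = 0.0032153241
  Public: (723/29052)²·(1−25/723)·46.3/25 = 0.0011073442
  → Var(ȳ_str) = 0.10300499.
Var(ȳ_srs) = (1 − 2870/29052)·126/2870 = 0.039565388.
deff = 0.10300499 / 0.039565388 = 2.6034.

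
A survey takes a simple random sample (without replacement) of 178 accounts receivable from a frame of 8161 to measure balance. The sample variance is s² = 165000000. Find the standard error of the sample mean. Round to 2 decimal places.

Under SRS without replacement, Var(ȳ) = (1 − f)·s²/n with f = n/N = 178/8161 = 0.02181105.
Var(ȳ) = (1 − 0.02181105)·165000000/178 = 0.97818895·926966.29 = 906748.18.
SE(ȳ) = √(906748.18) = 952.23.

952.23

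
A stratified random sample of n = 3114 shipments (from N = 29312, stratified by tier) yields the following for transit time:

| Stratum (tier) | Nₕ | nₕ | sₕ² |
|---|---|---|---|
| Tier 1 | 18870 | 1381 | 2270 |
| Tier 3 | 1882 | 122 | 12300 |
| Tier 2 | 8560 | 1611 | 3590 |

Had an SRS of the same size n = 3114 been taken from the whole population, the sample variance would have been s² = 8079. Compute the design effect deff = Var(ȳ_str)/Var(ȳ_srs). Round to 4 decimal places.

0.5064

Var(ȳ_str) = Σ Wₕ²(1−fₕ)sₕ²/nₕ with Wₕ = Nₕ/29312:
  Tier 1: (18870/29312)²·(1−1381/18870)·2270/1381 = 0.63136158
  Tier 3: (1882/29312)²·(1−122/1882)·12300/122 = 0.38867505
  Tier 2: (8560/29312)²·(1−1611/8560)·3590/1611 = 0.15427803
  → Var(ȳ_str) = 1.1743147.
Var(ȳ_srs) = (1 − 3114/29312)·8079/3114 = 2.3187914.
deff = 1.1743147 / 2.3187914 = 0.5064.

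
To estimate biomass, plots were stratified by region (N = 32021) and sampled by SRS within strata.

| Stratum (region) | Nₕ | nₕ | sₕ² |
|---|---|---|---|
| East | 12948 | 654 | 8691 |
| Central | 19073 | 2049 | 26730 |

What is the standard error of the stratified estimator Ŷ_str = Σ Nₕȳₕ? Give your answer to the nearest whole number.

79694

Var(Ŷ_str) = Σₕ Nₕ²(1 − fₕ)sₕ²/nₕ.
East: 12948²·(1 − 654/12948)·8691/654 = 2.1153776 × 10^9.
Central: 19073²·(1 − 2049/19073)·26730/2049 = 4.2358212 × 10^9.
Sum = 6.3511988 × 10^9.
SE = √(6.3511988 × 10^9) = 79694.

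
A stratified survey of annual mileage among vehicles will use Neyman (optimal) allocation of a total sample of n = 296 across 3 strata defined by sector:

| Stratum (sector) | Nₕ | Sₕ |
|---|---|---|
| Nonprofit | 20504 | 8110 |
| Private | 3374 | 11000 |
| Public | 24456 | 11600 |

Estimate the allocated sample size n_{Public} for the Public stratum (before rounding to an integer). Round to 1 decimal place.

Neyman allocation: nₕ = n·NₕSₕ / Σⱼ NⱼSⱼ.
Σ NⱼSⱼ = 20504·8110 + 3374·11000 + 24456·11600 = 4.8709104 × 10^8.
n_{Public} = 296·24456·11600 / (4.8709104 × 10^8) = 172.4.

172.4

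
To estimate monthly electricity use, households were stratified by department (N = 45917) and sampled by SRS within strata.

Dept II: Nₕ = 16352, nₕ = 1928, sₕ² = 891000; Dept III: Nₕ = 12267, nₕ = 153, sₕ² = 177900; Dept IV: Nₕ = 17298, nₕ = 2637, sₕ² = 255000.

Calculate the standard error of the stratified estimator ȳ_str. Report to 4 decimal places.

Var(ȳ_str) = Σₕ Wₕ²(1 − fₕ)sₕ²/nₕ with Wₕ = Nₕ/N, N = 45917.
Dept II: Wₕ = 0.35612083; term = 0.35612083²·(1 − 0.11790607)·891000/1928 = 51.698775.
Dept III: Wₕ = 0.26715596; term = 0.26715596²·(1 − 0.01247249)·177900/153 = 81.952733.
Dept IV: Wₕ = 0.37672322; term = 0.37672322²·(1 − 0.15244537)·255000/2637 = 11.631682.
Sum = 145.28319.
SE = √(145.28319) = 12.0533.

12.0533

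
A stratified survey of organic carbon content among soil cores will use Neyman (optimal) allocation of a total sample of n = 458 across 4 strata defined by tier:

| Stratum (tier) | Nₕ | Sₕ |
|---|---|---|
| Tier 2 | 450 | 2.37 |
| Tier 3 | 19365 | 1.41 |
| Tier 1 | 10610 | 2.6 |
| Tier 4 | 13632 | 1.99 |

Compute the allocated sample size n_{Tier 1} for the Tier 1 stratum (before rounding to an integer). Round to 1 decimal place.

Neyman allocation: nₕ = n·NₕSₕ / Σⱼ NⱼSⱼ.
Σ NⱼSⱼ = 450·2.37 + 19365·1.41 + 10610·2.6 + 13632·1.99 = 83084.83.
n_{Tier 1} = 458·10610·2.6 / 83084.83 = 152.1.

152.1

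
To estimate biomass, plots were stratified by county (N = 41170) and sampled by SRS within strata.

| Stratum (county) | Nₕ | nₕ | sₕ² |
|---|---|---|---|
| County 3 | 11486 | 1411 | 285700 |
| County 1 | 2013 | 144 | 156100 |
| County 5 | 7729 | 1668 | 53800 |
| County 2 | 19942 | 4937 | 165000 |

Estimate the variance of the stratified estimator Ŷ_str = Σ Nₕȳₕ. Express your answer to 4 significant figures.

Var(Ŷ_str) = Σₕ Nₕ²(1 − fₕ)sₕ²/nₕ.
County 3: 11486²·(1 − 1411/11486)·285700/1411 = 2.3431338 × 10^10.
County 1: 2013²·(1 − 144/2013)·156100/144 = 4.0784345 × 10^9.
County 5: 7729²·(1 − 1668/7729)·53800/1668 = 1.510963 × 10^9.
County 2: 19942²·(1 − 4937/19942)·165000/4937 = 1.0000588 × 10^10.
Sum = 3.9021324 × 10^10.

3.902 × 10^10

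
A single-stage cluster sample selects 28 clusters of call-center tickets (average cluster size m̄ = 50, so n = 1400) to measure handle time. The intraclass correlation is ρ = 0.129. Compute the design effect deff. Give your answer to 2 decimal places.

7.32

deff = 1 + (50 − 1)·0.129 = 1 + 6.321 = 7.321.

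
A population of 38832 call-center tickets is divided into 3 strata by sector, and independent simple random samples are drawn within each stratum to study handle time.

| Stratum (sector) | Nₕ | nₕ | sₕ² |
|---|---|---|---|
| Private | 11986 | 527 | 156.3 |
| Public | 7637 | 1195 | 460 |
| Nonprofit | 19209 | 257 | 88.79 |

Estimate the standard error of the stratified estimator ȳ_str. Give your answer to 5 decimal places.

Var(ȳ_str) = Σₕ Wₕ²(1 − fₕ)sₕ²/nₕ with Wₕ = Nₕ/N, N = 38832.
Private: Wₕ = 0.30866296; term = 0.30866296²·(1 − 0.04396796)·156.3/527 = 0.027014059.
Public: Wₕ = 0.19666770; term = 0.19666770²·(1 − 0.15647506)·460/1195 = 0.012558967.
Nonprofit: Wₕ = 0.49466934; term = 0.49466934²·(1 − 0.01337915)·88.79/257 = 0.083408674.
Sum = 0.1229817.
SE = √(0.1229817) = 0.35069.

0.35069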